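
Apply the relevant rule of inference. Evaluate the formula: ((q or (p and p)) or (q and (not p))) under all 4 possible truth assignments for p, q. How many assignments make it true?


Check all 4 assignments:
p=0, q=0: 0
p=0, q=1: 1
p=1, q=0: 1
p=1, q=1: 1
Count of True = 3

3


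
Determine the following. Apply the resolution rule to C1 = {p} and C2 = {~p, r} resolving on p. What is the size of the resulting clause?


Remove p from C1 and ~p from C2.
C1 remainder: {}
C2 remainder: {r}
Union (resolvent): {r}
Resolvent has 1 literal(s).

1


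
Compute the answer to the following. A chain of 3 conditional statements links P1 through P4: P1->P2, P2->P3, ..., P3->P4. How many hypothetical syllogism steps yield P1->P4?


With 3 implications in a chain connecting 4 propositions:
P1->P2, P2->P3, ..., P3->P4
Steps needed = (number of implications) - 1 = 3 - 1 = 2

2


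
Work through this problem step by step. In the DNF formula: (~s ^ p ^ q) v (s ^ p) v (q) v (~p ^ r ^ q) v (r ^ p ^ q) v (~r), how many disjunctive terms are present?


A DNF formula is a disjunction of terms (conjunctions).
Terms are separated by v.
Counting the disjuncts: 6 terms.

6


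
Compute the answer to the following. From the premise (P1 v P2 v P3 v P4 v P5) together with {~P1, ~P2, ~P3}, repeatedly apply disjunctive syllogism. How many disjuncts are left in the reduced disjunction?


Original disjuncts (5): P1, P2, P3, P4, P5
Negated (eliminate): ~P1, ~P2, ~P3
Remaining disjuncts: P4, P5
Count = 5 - 3 = 2

2


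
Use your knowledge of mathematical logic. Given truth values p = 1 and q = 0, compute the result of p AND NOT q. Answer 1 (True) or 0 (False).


p = 1, q = 0
Operation: p AND NOT q
Evaluate: 1 AND NOT 0 = 1

1


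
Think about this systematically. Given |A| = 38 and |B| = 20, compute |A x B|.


The Cartesian product A x B contains all ordered pairs (a, b).
|A x B| = |A| * |B| = 38 * 20 = 760

760


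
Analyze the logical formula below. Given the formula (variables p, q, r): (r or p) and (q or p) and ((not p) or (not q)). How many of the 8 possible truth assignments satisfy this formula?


Evaluate all 8 assignments for p, q, r:
p=0, q=0, r=0: 0
p=0, q=0, r=1: 0
p=0, q=1, r=0: 0
p=0, q=1, r=1: 1
p=1, q=0, r=0: 1
p=1, q=0, r=1: 1
p=1, q=1, r=0: 0
p=1, q=1, r=1: 0
Satisfying count = 3

3


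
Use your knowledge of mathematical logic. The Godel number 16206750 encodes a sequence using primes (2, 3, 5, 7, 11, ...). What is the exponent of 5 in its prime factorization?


Factorize 16206750 by dividing by 5 repeatedly.
Division steps: 5 divides 16206750 exactly 3 time(s).
Exponent of 5 = 3

3


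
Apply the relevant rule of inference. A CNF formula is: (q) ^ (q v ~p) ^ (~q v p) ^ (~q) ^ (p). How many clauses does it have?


A CNF formula is a conjunction of clauses.
Clauses are separated by ^.
Counting the conjuncts: 5 clauses.

5


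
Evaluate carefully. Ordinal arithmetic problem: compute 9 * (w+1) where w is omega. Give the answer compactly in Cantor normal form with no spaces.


Compute 9 * (w+1).
Ordinal * is associative and left-distributive over +, but NOT commutative; for finite n>1, n*w = w but w*n stays w*n.
By left-distributivity: 9 * (w+1) = 9*w + 9*1 = w + 9 = w+9.
Result = w+9

w+9


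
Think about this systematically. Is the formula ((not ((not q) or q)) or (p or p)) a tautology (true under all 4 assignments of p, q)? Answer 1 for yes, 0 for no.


Check all 4 assignments:
p=0, q=0: 0
p=0, q=1: 0
p=1, q=0: 1
p=1, q=1: 1
Satisfying count = 2/4.
Tautology iff count = 4: no.

0


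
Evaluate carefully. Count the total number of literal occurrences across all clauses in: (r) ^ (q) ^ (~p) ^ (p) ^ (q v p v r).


Counting literals in each clause:
Clause 1: 1 literal(s)
Clause 2: 1 literal(s)
Clause 3: 1 literal(s)
Clause 4: 1 literal(s)
Clause 5: 3 literal(s)
Total = 7

7


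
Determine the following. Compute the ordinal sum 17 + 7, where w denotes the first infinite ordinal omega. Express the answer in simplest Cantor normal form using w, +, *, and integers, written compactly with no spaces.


Compute 17 + 7.
Ordinal + is associative but NOT commutative; for finite n>0, n + w = w but w + n stays w+n.
Both operands finite; ordinal + agrees with natural +: 17 + 7 = 24.
Result = 24

24


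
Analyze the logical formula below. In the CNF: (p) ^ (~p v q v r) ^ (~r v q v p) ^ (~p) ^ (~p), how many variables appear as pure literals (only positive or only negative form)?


Check each variable for pure literal status:
p: mixed (not pure)
q: pure positive
r: mixed (not pure)
Pure literal count = 1

1


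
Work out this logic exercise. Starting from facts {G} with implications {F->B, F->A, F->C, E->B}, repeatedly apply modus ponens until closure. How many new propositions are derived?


Initial facts: {G}
Apply modus ponens to closure:
  (no implication fires)
Final known: {G}
New propositions: {(none)}
Count = 0

0


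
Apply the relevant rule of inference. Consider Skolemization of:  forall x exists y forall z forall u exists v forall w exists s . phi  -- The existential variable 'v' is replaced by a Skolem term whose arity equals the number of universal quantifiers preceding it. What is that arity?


Quantifier prefix: forall x exists y forall z forall u exists v forall w exists s
'v' is existentially quantified at position 5.
Universal variables preceding it: x, z, u
Skolem function arity = 3

3


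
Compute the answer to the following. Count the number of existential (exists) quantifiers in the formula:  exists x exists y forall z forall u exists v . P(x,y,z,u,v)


Quantifier prefix: exists x exists y forall z forall u exists v
Mark each quantifier type:
  E E U U E
Universal count = 2, Existential count = 3
Asked for existential (exists) quantifiers: 3

3


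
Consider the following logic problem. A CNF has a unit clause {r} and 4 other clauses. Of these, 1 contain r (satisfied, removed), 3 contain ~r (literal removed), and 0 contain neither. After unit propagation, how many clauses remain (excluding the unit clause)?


Satisfied (removed): 1
Shortened (remain): 3
Unchanged (remain): 0
Remaining = 3 + 0 = 3

3


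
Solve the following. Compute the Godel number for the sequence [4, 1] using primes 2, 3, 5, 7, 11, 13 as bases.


Encode each element as an exponent of the corresponding prime:
  2^4 = 16
  3^1 = 3
Product = 16 * 3 = 48

48


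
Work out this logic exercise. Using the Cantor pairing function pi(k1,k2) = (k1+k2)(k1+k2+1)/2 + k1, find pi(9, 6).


k1 + k2 = 15
(k1+k2)(k1+k2+1)/2 = 15 * 16 / 2 = 120
pi = 120 + 9 = 129

129


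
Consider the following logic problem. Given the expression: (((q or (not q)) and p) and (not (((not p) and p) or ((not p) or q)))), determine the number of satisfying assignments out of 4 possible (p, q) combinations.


Check all 4 assignments:
p=0, q=0: 0
p=0, q=1: 0
p=1, q=0: 1
p=1, q=1: 0
Count of True = 1

1


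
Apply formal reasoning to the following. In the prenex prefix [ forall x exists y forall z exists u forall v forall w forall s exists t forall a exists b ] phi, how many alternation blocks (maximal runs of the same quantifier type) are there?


Quantifier-type sequence: A E A E A A A E A E  (A=forall, E=exists)
Group into maximal same-type runs:
  Ax1 | Ex1 | Ax1 | Ex1 | Ax3 | Ex1 | Ax1 | Ex1
Number of blocks = 8

8


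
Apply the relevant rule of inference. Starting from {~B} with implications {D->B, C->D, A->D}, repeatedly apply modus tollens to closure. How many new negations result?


Initial negated facts: {~B}
Apply modus tollens to closure:
  ~B and D->B  =>  ~D
  ~D and C->D  =>  ~C
  ~D and A->D  =>  ~A
Final negated: {~A, ~B, ~C, ~D}
New negations: {~A, ~C, ~D}
Count = 3

3


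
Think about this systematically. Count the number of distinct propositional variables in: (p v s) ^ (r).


Identify each variable that appears in the formula.
Variables found: p, r, s
Count = 3

3


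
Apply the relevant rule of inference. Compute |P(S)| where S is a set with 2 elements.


The power set of a set with n elements has 2^n elements.
|P(S)| = 2^2 = 4

4


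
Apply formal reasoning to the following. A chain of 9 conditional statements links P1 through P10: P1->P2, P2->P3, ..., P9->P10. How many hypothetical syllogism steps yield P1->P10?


With 9 implications in a chain connecting 10 propositions:
P1->P2, P2->P3, ..., P9->P10
Steps needed = (number of implications) - 1 = 9 - 1 = 8

8


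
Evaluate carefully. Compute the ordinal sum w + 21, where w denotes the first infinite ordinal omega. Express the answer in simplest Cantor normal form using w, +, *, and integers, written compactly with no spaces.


Compute w + 21.
Ordinal + is associative but NOT commutative; for finite n>0, n + w = w but w + n stays w+n.
w + 21 is already in normal form (a successor ordinal beyond w).
Result = w+21

w+21


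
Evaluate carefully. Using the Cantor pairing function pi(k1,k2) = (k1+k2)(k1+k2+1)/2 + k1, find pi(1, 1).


k1 + k2 = 2
(k1+k2)(k1+k2+1)/2 = 2 * 3 / 2 = 3
pi = 3 + 1 = 4

4


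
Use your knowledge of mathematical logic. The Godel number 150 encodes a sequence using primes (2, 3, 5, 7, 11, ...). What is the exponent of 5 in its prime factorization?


Factorize 150 by dividing by 5 repeatedly.
Division steps: 5 divides 150 exactly 2 time(s).
Exponent of 5 = 2

2


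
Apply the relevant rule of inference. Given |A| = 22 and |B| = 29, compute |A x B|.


The Cartesian product A x B contains all ordered pairs (a, b).
|A x B| = |A| * |B| = 22 * 29 = 638

638


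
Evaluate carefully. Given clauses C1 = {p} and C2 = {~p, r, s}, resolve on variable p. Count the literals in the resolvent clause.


Remove p from C1 and ~p from C2.
C1 remainder: {}
C2 remainder: {r, s}
Union (resolvent): {r, s}
Resolvent has 2 literal(s).

2


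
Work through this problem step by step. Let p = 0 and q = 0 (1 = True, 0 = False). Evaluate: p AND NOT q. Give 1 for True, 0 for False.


p = 0, q = 0
Operation: p AND NOT q
Evaluate: 0 AND NOT 0 = 0

0


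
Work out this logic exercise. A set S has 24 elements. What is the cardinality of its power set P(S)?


The power set of a set with n elements has 2^n elements.
|P(S)| = 2^24 = 16777216

16777216


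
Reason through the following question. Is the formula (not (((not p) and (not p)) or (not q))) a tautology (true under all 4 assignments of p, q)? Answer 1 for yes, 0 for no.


Check all 4 assignments:
p=0, q=0: 0
p=0, q=1: 0
p=1, q=0: 0
p=1, q=1: 1
Satisfying count = 1/4.
Tautology iff count = 4: no.

0


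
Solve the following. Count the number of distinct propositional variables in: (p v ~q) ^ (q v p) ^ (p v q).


Identify each variable that appears in the formula.
Variables found: p, q
Count = 2

2


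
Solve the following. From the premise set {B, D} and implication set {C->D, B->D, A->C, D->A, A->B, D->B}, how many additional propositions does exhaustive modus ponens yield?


Initial facts: {B, D}
Apply modus ponens to closure:
  D and D->A  =>  A
  A and A->C  =>  C
Final known: {A, B, C, D}
New propositions: {A, C}
Count = 2

2


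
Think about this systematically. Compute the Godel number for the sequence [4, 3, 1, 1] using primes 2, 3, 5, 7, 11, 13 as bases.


Encode each element as an exponent of the corresponding prime:
  2^4 = 16
  3^3 = 27
  5^1 = 5
  7^1 = 7
Product = 16 * 27 * 5 * 7 = 15120

15120


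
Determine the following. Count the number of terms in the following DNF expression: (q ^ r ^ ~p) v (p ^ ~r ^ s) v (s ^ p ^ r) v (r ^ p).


A DNF formula is a disjunction of terms (conjunctions).
Terms are separated by v.
Counting the disjuncts: 4 terms.

4


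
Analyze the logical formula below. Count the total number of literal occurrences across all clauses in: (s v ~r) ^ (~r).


Counting literals in each clause:
Clause 1: 2 literal(s)
Clause 2: 1 literal(s)
Total = 3

3


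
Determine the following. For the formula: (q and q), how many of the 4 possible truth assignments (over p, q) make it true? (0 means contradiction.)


Check all 4 assignments:
p=0, q=0: 0
p=0, q=1: 1
p=1, q=0: 0
p=1, q=1: 1
Count of True = 2

2


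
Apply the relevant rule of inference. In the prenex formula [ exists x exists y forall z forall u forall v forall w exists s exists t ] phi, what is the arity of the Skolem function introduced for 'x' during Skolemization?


Quantifier prefix: exists x exists y forall z forall u forall v forall w exists s exists t
'x' is existentially quantified at position 1.
No universal quantifiers precede it.
Skolem function arity = 0 (a Skolem constant)

0


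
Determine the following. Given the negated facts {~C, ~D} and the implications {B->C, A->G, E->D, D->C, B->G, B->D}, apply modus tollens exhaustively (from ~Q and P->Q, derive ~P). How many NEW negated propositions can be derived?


Initial negated facts: {~C, ~D}
Apply modus tollens to closure:
  ~C and B->C  =>  ~B
  ~D and E->D  =>  ~E
Final negated: {~B, ~C, ~D, ~E}
New negations: {~B, ~E}
Count = 2

2


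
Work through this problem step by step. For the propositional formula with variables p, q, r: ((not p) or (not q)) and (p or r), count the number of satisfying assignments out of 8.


Evaluate all 8 assignments for p, q, r:
p=0, q=0, r=0: 0
p=0, q=0, r=1: 1
p=0, q=1, r=0: 0
p=0, q=1, r=1: 1
p=1, q=0, r=0: 1
p=1, q=0, r=1: 1
p=1, q=1, r=0: 0
p=1, q=1, r=1: 0
Satisfying count = 4

4


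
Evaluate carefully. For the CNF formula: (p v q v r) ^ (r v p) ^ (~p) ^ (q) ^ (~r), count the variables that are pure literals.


Check each variable for pure literal status:
p: mixed (not pure)
q: pure positive
r: mixed (not pure)
Pure literal count = 1

1


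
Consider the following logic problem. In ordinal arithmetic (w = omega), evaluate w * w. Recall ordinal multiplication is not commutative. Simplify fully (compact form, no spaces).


Compute w * w.
Ordinal * is associative and left-distributive over +, but NOT commutative; for finite n>1, n*w = w but w*n stays w*n.
w * w = w^2 by definition.
Result = w^2

w^2


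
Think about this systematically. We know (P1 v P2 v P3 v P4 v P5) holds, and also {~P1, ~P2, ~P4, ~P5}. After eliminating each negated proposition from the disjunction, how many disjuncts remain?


Original disjuncts (5): P1, P2, P3, P4, P5
Negated (eliminate): ~P1, ~P2, ~P4, ~P5
Remaining disjuncts: P3
Count = 5 - 4 = 1

1


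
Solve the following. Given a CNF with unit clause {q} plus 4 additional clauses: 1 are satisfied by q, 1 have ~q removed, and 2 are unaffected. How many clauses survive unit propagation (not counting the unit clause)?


Satisfied (removed): 1
Shortened (remain): 1
Unchanged (remain): 2
Remaining = 1 + 2 = 3

3


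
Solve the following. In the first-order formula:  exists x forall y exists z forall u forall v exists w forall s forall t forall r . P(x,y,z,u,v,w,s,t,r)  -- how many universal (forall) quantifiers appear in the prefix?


Quantifier prefix: exists x forall y exists z forall u forall v exists w forall s forall t forall r
Mark each quantifier type:
  E U E U U E U U U
Universal count = 6, Existential count = 3
Asked for universal (forall) quantifiers: 6

6


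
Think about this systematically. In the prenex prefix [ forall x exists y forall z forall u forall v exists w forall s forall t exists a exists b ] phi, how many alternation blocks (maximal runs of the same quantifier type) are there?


Quantifier-type sequence: A E A A A E A A E E  (A=forall, E=exists)
Group into maximal same-type runs:
  Ax1 | Ex1 | Ax3 | Ex1 | Ax2 | Ex2
Number of blocks = 6

6


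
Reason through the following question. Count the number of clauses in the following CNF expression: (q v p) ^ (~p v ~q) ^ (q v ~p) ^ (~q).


A CNF formula is a conjunction of clauses.
Clauses are separated by ^.
Counting the conjuncts: 4 clauses.

4


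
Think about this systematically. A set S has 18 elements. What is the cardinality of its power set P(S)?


The power set of a set with n elements has 2^n elements.
|P(S)| = 2^18 = 262144

262144


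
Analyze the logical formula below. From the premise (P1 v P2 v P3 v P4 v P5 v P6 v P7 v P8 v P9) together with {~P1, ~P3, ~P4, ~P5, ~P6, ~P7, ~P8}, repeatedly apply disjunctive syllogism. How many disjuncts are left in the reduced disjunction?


Original disjuncts (9): P1, P2, P3, P4, P5, P6, P7, P8, P9
Negated (eliminate): ~P1, ~P3, ~P4, ~P5, ~P6, ~P7, ~P8
Remaining disjuncts: P2, P9
Count = 9 - 7 = 2

2


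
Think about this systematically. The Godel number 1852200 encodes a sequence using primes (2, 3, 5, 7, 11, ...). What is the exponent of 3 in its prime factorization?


Factorize 1852200 by dividing by 3 repeatedly.
Division steps: 3 divides 1852200 exactly 3 time(s).
Exponent of 3 = 3

3


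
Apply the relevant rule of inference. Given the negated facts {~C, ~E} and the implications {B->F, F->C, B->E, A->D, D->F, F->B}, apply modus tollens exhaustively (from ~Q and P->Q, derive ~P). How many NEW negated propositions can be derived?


Initial negated facts: {~C, ~E}
Apply modus tollens to closure:
  ~C and F->C  =>  ~F
  ~E and B->E  =>  ~B
  ~F and D->F  =>  ~D
  ~D and A->D  =>  ~A
Final negated: {~A, ~B, ~C, ~D, ~E, ~F}
New negations: {~A, ~B, ~D, ~F}
Count = 4

4


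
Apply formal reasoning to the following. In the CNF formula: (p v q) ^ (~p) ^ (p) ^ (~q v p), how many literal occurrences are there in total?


Counting literals in each clause:
Clause 1: 2 literal(s)
Clause 2: 1 literal(s)
Clause 3: 1 literal(s)
Clause 4: 2 literal(s)
Total = 6

6


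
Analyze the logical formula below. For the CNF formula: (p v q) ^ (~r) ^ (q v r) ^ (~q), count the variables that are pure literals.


Check each variable for pure literal status:
p: pure positive
q: mixed (not pure)
r: mixed (not pure)
Pure literal count = 1

1


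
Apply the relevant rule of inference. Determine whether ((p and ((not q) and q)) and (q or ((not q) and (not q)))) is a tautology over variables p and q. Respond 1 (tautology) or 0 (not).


Check all 4 assignments:
p=0, q=0: 0
p=0, q=1: 0
p=1, q=0: 0
p=1, q=1: 0
Satisfying count = 0/4.
Tautology iff count = 4: no.

0


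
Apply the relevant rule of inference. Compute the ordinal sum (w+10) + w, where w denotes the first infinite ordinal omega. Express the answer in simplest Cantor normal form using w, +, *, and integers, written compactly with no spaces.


Compute (w+10) + w.
Ordinal + is associative but NOT commutative; for finite n>0, n + w = w but w + n stays w+n.
(w+10) + w = w + (10+w) = w + w = w*2 (the finite tail 10 is absorbed by the right w).
Result = w*2

w*2


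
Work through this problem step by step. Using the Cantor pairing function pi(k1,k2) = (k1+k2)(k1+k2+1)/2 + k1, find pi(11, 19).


k1 + k2 = 30
(k1+k2)(k1+k2+1)/2 = 30 * 31 / 2 = 465
pi = 465 + 11 = 476

476


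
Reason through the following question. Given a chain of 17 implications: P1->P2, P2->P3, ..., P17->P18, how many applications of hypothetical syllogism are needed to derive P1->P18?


With 17 implications in a chain connecting 18 propositions:
P1->P2, P2->P3, ..., P17->P18
Steps needed = (number of implications) - 1 = 17 - 1 = 16

16


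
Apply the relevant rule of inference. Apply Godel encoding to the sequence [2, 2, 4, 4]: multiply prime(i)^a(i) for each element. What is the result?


Encode each element as an exponent of the corresponding prime:
  2^2 = 4
  3^2 = 9
  5^4 = 625
  7^4 = 2401
Product = 4 * 9 * 625 * 2401 = 54022500

54022500


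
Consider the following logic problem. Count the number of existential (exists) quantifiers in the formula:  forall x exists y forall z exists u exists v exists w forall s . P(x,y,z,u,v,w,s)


Quantifier prefix: forall x exists y forall z exists u exists v exists w forall s
Mark each quantifier type:
  U E U E E E U
Universal count = 3, Existential count = 4
Asked for existential (exists) quantifiers: 4

4


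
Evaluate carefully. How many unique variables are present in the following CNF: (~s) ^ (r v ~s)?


Identify each variable that appears in the formula.
Variables found: r, s
Count = 2

2


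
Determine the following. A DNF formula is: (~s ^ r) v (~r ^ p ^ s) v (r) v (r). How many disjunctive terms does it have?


A DNF formula is a disjunction of terms (conjunctions).
Terms are separated by v.
Counting the disjuncts: 4 terms.

4


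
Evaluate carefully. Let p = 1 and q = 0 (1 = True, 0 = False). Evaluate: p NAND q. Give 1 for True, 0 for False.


p = 1, q = 0
Operation: p NAND q
Evaluate: 1 NAND 0 = 1

1


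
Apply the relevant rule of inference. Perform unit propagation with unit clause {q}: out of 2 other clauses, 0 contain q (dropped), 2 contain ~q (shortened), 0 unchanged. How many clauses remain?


Satisfied (removed): 0
Shortened (remain): 2
Unchanged (remain): 0
Remaining = 2 + 0 = 2

2


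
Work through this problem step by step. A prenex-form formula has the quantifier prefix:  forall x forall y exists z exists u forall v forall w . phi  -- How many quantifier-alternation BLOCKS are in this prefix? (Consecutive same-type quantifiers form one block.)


Quantifier-type sequence: A A E E A A  (A=forall, E=exists)
Group into maximal same-type runs:
  Ax2 | Ex2 | Ax2
Number of blocks = 3

3


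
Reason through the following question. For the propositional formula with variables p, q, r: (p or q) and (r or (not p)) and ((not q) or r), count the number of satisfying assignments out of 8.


Evaluate all 8 assignments for p, q, r:
p=0, q=0, r=0: 0
p=0, q=0, r=1: 0
p=0, q=1, r=0: 0
p=0, q=1, r=1: 1
p=1, q=0, r=0: 0
p=1, q=0, r=1: 1
p=1, q=1, r=0: 0
p=1, q=1, r=1: 1
Satisfying count = 3

3


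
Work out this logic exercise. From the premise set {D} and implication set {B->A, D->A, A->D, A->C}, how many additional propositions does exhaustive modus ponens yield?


Initial facts: {D}
Apply modus ponens to closure:
  D and D->A  =>  A
  A and A->C  =>  C
Final known: {A, C, D}
New propositions: {A, C}
Count = 2

2


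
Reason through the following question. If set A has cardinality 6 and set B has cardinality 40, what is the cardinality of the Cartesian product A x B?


The Cartesian product A x B contains all ordered pairs (a, b).
|A x B| = |A| * |B| = 6 * 40 = 240

240


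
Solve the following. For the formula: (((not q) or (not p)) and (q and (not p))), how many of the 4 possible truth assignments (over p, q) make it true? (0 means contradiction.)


Check all 4 assignments:
p=0, q=0: 0
p=0, q=1: 1
p=1, q=0: 0
p=1, q=1: 0
Count of True = 1

1


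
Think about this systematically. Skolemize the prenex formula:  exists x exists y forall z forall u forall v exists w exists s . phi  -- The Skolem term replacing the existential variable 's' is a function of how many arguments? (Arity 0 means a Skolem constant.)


Quantifier prefix: exists x exists y forall z forall u forall v exists w exists s
's' is existentially quantified at position 7.
Universal variables preceding it: z, u, v
Skolem function arity = 3

3


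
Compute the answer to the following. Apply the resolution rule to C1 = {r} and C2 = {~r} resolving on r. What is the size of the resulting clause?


Remove r from C1 and ~r from C2.
C1 remainder: {}
C2 remainder: {}
Union (resolvent): {} (empty clause)
Resolvent has 0 literal(s).

0


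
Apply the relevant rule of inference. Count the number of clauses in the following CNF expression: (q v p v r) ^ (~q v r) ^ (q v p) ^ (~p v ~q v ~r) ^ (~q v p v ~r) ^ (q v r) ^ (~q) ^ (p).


A CNF formula is a conjunction of clauses.
Clauses are separated by ^.
Counting the conjuncts: 8 clauses.

8


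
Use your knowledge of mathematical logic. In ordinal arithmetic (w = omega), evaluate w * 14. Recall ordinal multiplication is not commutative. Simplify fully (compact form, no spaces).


Compute w * 14.
Ordinal * is associative and left-distributive over +, but NOT commutative; for finite n>1, n*w = w but w*n stays w*n.
w * 14 means 14 copies of w concatenated: w*14.
Result = w*14

w*14


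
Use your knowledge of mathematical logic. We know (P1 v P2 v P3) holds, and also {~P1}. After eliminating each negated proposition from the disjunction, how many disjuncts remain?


Original disjuncts (3): P1, P2, P3
Negated (eliminate): ~P1
Remaining disjuncts: P2, P3
Count = 3 - 1 = 2

2


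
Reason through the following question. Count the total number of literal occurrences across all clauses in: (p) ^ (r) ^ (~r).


Counting literals in each clause:
Clause 1: 1 literal(s)
Clause 2: 1 literal(s)
Clause 3: 1 literal(s)
Total = 3

3


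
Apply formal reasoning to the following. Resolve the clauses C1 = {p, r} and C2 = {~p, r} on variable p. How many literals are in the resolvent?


Remove p from C1 and ~p from C2.
C1 remainder: {r}
C2 remainder: {r}
Union (resolvent): {r}
Resolvent has 1 literal(s).

1


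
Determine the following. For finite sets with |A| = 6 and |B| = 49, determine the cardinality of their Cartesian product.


The Cartesian product A x B contains all ordered pairs (a, b).
|A x B| = |A| * |B| = 6 * 49 = 294

294


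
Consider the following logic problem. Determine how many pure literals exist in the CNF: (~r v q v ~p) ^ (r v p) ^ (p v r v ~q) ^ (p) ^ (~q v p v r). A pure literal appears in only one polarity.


Check each variable for pure literal status:
p: mixed (not pure)
q: mixed (not pure)
r: mixed (not pure)
Pure literal count = 0

0


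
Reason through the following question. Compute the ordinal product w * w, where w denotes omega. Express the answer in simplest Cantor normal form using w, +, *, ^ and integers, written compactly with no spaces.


Compute w * w.
Ordinal * is associative and left-distributive over +, but NOT commutative; for finite n>1, n*w = w but w*n stays w*n.
w * w = w^2 by definition.
Result = w^2

w^2


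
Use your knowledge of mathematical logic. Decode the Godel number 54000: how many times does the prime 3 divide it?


Factorize 54000 by dividing by 3 repeatedly.
Division steps: 3 divides 54000 exactly 3 time(s).
Exponent of 3 = 3

3


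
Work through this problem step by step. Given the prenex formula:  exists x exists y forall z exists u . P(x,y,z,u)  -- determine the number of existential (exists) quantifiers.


Quantifier prefix: exists x exists y forall z exists u
Mark each quantifier type:
  E E U E
Universal count = 1, Existential count = 3
Asked for existential (exists) quantifiers: 3

3


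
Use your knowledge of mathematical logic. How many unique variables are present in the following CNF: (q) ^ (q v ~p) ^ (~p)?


Identify each variable that appears in the formula.
Variables found: p, q
Count = 2

2


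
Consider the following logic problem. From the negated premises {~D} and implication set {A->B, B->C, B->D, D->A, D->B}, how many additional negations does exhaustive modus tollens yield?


Initial negated facts: {~D}
Apply modus tollens to closure:
  ~D and B->D  =>  ~B
  ~B and A->B  =>  ~A
Final negated: {~A, ~B, ~D}
New negations: {~A, ~B}
Count = 2

2


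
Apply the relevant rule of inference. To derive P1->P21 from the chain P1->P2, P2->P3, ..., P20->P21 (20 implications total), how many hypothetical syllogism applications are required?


With 20 implications in a chain connecting 21 propositions:
P1->P2, P2->P3, ..., P20->P21
Steps needed = (number of implications) - 1 = 20 - 1 = 19

19


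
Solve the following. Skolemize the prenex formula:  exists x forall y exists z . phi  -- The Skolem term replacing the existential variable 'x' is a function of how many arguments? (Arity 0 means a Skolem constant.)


Quantifier prefix: exists x forall y exists z
'x' is existentially quantified at position 1.
No universal quantifiers precede it.
Skolem function arity = 0 (a Skolem constant)

0


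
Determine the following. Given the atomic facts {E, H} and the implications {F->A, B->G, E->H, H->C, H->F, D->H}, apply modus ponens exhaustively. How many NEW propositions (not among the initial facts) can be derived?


Initial facts: {E, H}
Apply modus ponens to closure:
  H and H->C  =>  C
  H and H->F  =>  F
  F and F->A  =>  A
Final known: {A, C, E, F, H}
New propositions: {A, C, F}
Count = 3

3


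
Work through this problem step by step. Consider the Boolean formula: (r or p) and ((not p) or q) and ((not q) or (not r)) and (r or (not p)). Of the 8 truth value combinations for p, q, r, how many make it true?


Evaluate all 8 assignments for p, q, r:
p=0, q=0, r=0: 0
p=0, q=0, r=1: 1
p=0, q=1, r=0: 0
p=0, q=1, r=1: 0
p=1, q=0, r=0: 0
p=1, q=0, r=1: 0
p=1, q=1, r=0: 0
p=1, q=1, r=1: 0
Satisfying count = 1

1


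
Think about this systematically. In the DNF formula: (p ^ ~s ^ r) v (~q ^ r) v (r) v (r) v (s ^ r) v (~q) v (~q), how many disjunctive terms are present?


A DNF formula is a disjunction of terms (conjunctions).
Terms are separated by v.
Counting the disjuncts: 7 terms.

7


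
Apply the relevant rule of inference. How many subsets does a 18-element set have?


The power set of a set with n elements has 2^n elements.
|P(S)| = 2^18 = 262144

262144


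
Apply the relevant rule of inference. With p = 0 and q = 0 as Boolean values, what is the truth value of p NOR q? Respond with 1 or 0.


p = 0, q = 0
Operation: p NOR q
Evaluate: 0 NOR 0 = 1

1


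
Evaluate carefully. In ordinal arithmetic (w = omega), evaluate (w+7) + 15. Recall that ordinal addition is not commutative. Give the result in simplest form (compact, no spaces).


Compute (w+7) + 15.
Ordinal + is associative but NOT commutative; for finite n>0, n + w = w but w + n stays w+n.
By associativity: (w+7) + 15 = w + (7+15) = w+22.
Result = w+22

w+22


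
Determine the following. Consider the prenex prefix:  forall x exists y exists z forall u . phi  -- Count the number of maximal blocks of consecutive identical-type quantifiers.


Quantifier-type sequence: A E E A  (A=forall, E=exists)
Group into maximal same-type runs:
  Ax1 | Ex2 | Ax1
Number of blocks = 3

3


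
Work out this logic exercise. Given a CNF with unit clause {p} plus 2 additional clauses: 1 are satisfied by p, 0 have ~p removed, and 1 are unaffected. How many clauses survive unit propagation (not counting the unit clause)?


Satisfied (removed): 1
Shortened (remain): 0
Unchanged (remain): 1
Remaining = 0 + 1 = 1

1


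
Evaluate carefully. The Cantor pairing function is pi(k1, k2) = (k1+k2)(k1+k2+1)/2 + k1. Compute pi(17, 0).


k1 + k2 = 17
(k1+k2)(k1+k2+1)/2 = 17 * 18 / 2 = 153
pi = 153 + 17 = 170

170


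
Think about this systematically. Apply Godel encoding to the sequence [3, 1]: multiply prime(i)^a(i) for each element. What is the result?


Encode each element as an exponent of the corresponding prime:
  2^3 = 8
  3^1 = 3
Product = 8 * 3 = 24

24


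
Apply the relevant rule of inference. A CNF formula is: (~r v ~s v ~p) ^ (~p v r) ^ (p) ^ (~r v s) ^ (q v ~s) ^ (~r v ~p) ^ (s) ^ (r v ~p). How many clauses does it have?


A CNF formula is a conjunction of clauses.
Clauses are separated by ^.
Counting the conjuncts: 8 clauses.

8


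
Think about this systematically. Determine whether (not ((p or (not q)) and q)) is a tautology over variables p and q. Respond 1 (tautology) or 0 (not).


Check all 4 assignments:
p=0, q=0: 1
p=0, q=1: 1
p=1, q=0: 1
p=1, q=1: 0
Satisfying count = 3/4.
Tautology iff count = 4: no.

0


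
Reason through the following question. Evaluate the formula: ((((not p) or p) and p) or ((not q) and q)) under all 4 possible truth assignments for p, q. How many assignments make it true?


Check all 4 assignments:
p=0, q=0: 0
p=0, q=1: 0
p=1, q=0: 1
p=1, q=1: 1
Count of True = 2

2


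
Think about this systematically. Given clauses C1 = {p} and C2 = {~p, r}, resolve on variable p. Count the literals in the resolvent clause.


Remove p from C1 and ~p from C2.
C1 remainder: {}
C2 remainder: {r}
Union (resolvent): {r}
Resolvent has 1 literal(s).

1


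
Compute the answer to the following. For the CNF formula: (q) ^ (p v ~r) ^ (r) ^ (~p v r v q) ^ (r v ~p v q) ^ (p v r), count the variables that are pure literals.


Check each variable for pure literal status:
p: mixed (not pure)
q: pure positive
r: mixed (not pure)
Pure literal count = 1

1


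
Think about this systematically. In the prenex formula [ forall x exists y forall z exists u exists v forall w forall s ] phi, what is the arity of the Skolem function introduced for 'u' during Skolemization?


Quantifier prefix: forall x exists y forall z exists u exists v forall w forall s
'u' is existentially quantified at position 4.
Universal variables preceding it: x, z
Skolem function arity = 2

2


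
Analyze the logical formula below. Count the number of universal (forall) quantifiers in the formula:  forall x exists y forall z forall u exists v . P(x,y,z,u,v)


Quantifier prefix: forall x exists y forall z forall u exists v
Mark each quantifier type:
  U E U U E
Universal count = 3, Existential count = 2
Asked for universal (forall) quantifiers: 3

3


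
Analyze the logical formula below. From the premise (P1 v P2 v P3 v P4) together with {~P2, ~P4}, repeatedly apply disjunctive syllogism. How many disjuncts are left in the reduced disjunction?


Original disjuncts (4): P1, P2, P3, P4
Negated (eliminate): ~P2, ~P4
Remaining disjuncts: P1, P3
Count = 4 - 2 = 2

2


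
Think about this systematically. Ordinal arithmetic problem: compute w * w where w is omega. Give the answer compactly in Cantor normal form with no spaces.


Compute w * w.
Ordinal * is associative and left-distributive over +, but NOT commutative; for finite n>1, n*w = w but w*n stays w*n.
w * w = w^2 by definition.
Result = w^2

w^2


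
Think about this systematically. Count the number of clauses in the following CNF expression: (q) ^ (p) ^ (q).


A CNF formula is a conjunction of clauses.
Clauses are separated by ^.
Counting the conjuncts: 3 clauses.

3


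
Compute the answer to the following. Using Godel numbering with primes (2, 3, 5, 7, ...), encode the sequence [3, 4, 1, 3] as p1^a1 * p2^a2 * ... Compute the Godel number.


Encode each element as an exponent of the corresponding prime:
  2^3 = 8
  3^4 = 81
  5^1 = 5
  7^3 = 343
Product = 8 * 81 * 5 * 343 = 1111320

1111320


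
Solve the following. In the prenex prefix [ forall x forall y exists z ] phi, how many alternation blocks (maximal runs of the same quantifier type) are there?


Quantifier-type sequence: A A E  (A=forall, E=exists)
Group into maximal same-type runs:
  Ax2 | Ex1
Number of blocks = 2

2


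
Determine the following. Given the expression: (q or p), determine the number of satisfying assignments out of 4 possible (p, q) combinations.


Check all 4 assignments:
p=0, q=0: 0
p=0, q=1: 1
p=1, q=0: 1
p=1, q=1: 1
Count of True = 3

3


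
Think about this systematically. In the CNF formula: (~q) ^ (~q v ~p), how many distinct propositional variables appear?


Identify each variable that appears in the formula.
Variables found: p, q
Count = 2

2


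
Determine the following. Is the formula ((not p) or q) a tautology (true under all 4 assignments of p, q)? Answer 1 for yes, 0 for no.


Check all 4 assignments:
p=0, q=0: 1
p=0, q=1: 1
p=1, q=0: 0
p=1, q=1: 1
Satisfying count = 3/4.
Tautology iff count = 4: no.

0


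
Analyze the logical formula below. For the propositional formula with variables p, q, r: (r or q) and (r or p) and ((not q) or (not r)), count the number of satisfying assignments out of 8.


Evaluate all 8 assignments for p, q, r:
p=0, q=0, r=0: 0
p=0, q=0, r=1: 1
p=0, q=1, r=0: 0
p=0, q=1, r=1: 0
p=1, q=0, r=0: 0
p=1, q=0, r=1: 1
p=1, q=1, r=0: 1
p=1, q=1, r=1: 0
Satisfying count = 3

3


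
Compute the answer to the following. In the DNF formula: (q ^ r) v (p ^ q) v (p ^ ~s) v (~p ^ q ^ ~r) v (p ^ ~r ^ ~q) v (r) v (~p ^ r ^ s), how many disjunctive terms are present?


A DNF formula is a disjunction of terms (conjunctions).
Terms are separated by v.
Counting the disjuncts: 7 terms.

7


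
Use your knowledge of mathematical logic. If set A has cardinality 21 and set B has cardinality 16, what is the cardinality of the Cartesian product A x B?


The Cartesian product A x B contains all ordered pairs (a, b).
|A x B| = |A| * |B| = 21 * 16 = 336

336


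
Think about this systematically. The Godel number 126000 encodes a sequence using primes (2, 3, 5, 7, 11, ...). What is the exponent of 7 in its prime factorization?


Factorize 126000 by dividing by 7 repeatedly.
Division steps: 7 divides 126000 exactly 1 time(s).
Exponent of 7 = 1

1


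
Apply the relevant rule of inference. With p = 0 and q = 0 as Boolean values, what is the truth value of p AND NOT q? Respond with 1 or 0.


p = 0, q = 0
Operation: p AND NOT q
Evaluate: 0 AND NOT 0 = 0

0


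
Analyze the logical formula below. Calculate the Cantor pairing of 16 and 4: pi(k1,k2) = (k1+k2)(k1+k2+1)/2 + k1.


k1 + k2 = 20
(k1+k2)(k1+k2+1)/2 = 20 * 21 / 2 = 210
pi = 210 + 16 = 226

226


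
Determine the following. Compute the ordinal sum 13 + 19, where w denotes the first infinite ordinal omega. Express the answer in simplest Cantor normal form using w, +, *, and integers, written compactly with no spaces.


Compute 13 + 19.
Ordinal + is associative but NOT commutative; for finite n>0, n + w = w but w + n stays w+n.
Both operands finite; ordinal + agrees with natural +: 13 + 19 = 32.
Result = 32

32


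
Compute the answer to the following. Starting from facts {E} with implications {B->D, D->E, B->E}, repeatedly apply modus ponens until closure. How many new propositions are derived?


Initial facts: {E}
Apply modus ponens to closure:
  (no implication fires)
Final known: {E}
New propositions: {(none)}
Count = 0

0


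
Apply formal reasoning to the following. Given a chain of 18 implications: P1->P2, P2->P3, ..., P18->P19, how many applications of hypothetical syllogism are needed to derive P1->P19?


With 18 implications in a chain connecting 19 propositions:
P1->P2, P2->P3, ..., P18->P19
Steps needed = (number of implications) - 1 = 18 - 1 = 17

17


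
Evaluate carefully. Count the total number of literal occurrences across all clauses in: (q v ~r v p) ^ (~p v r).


Counting literals in each clause:
Clause 1: 3 literal(s)
Clause 2: 2 literal(s)
Total = 5

5


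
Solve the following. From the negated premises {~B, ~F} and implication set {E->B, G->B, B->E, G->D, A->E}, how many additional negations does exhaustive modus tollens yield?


Initial negated facts: {~B, ~F}
Apply modus tollens to closure:
  ~B and E->B  =>  ~E
  ~B and G->B  =>  ~G
  ~E and A->E  =>  ~A
Final negated: {~A, ~B, ~E, ~F, ~G}
New negations: {~A, ~E, ~G}
Count = 3

3


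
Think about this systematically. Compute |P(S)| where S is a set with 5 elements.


The power set of a set with n elements has 2^n elements.
|P(S)| = 2^5 = 32

32


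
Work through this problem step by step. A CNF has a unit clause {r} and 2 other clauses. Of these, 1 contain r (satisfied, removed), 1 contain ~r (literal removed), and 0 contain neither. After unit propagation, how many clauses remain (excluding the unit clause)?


Satisfied (removed): 1
Shortened (remain): 1
Unchanged (remain): 0
Remaining = 1 + 0 = 1

1


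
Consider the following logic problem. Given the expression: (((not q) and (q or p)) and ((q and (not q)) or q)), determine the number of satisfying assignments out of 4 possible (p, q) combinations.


Check all 4 assignments:
p=0, q=0: 0
p=0, q=1: 0
p=1, q=0: 0
p=1, q=1: 0
Count of True = 0

0


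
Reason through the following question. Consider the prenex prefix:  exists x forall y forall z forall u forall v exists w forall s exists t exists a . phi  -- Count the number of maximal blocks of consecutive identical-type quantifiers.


Quantifier-type sequence: E A A A A E A E E  (A=forall, E=exists)
Group into maximal same-type runs:
  Ex1 | Ax4 | Ex1 | Ax1 | Ex2
Number of blocks = 5

5
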